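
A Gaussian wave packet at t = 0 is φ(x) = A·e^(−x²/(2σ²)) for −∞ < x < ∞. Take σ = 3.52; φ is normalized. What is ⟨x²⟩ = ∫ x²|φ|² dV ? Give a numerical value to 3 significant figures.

⟨x^2⟩ ≈ 6.20

The expectation value is the |φ|²-weighted average of x^2: ∫ x^2|φ|² dx.
The ratio of the moment integral to the normalization integral gives ⟨x²⟩ = σ^2/2.
Putting σ = 3.52 gives 6.195.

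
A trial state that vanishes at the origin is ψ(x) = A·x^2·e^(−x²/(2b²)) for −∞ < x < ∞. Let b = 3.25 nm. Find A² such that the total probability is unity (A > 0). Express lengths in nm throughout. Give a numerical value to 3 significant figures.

We need A² ∫|f|² dx = 1, taking the integral from −∞ to ∞.
With ∫_{−∞}^{∞} x^(2m) e^(−αx²) dx = (2m−1)!!·√π / (2^m α^(m+1/2)), the integral (without the A² prefactor) comes out to 3·√(π)·b^5/4.
Hence A² = 1/[3·√(π)·b^5/4].
With b = 3.25: A² = 0.002075 and A = 0.04555.

A^2 ≈ 0.00207 nm^(-5)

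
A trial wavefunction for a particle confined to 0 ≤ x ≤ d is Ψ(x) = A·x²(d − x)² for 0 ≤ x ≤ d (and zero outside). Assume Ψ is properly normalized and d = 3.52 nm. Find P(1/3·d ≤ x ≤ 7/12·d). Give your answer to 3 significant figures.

P ≈ 0.553

The probability is P = ∫ |Ψ|² dx over [1/3·d, 7/12·d].
The normalization integral ∫|Ψ|²dx over the whole domain equals d^9/630·A², and A² cancels in the ratio.
In terms of u = x/d (A² and the length scale cancel between numerator and denominator), P = [∫_{1/3}^{7/12} u^4·(1 - u)^4 du] / [∫_{0}^{1} u^4·(1 - u)^4 du].
With ∫ u^4·(1 - u)^4 du = u^5·(70·u^4 - 315·u^3 + 540·u^2 - 420·u + 126)/630 + C, the region integral is ≈ 0.00087750 and the full one is 1/630.
The result is P = 0.5528.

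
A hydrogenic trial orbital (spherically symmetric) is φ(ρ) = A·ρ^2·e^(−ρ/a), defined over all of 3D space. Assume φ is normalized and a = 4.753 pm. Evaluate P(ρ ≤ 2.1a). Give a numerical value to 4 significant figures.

P ≈ 0.1325

Integrate the radial probability density 4πρ²|φ|² over ρ ≤ 2.1a.
The full normalization integral is A²·[45·π·a^7/2] = 1, fixing A².
Substituting u = ρ/a, A², 4π and the length scale all cancel in the ratio: P = ∫_{0}^{2.1} u^6·e^(-2·u) du / ∫_{0}^{∞} u^6·e^(-2·u) du.
Using ∫ u^6·e^(-2·u) du = -(4·u^6 + 12·u^5 + 30·u^4 + 60·u^3 + 90·u^2 + 90·u + 45)·e^(-2·u)/8, the numerator is ≈ 0.745515 and the denominator is 45/8.
The region integral divided by the full integral gives P = 0.13254.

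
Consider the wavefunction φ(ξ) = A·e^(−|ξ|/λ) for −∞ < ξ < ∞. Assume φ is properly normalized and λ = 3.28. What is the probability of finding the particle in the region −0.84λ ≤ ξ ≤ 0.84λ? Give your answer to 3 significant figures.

|φ|² is the probability density, so P = ∫_{−0.84λ}^{0.84λ} |φ|² dξ.
The normalization integral ∫|φ|²dξ over the whole domain equals λ·A², and A² cancels in the ratio.
Both integrals are even about ξ = 0, so only the ξ ≥ 0 halves are needed (the factors of 2 cancel). Let u = ξ/λ; then A² and the length scale cancel, so P = ∫_{0}^{0.84} e^(-2·u) du ÷ ∫_{0}^{∞} e^(-2·u) du.
Using ∫ e^(-2·u) du = -e^(-2·u)/2, the numerator is 1/2 - e^(-42/25)/2 and the denominator is 1/2.
Evaluating gives P = 0.8136.

P ≈ 0.814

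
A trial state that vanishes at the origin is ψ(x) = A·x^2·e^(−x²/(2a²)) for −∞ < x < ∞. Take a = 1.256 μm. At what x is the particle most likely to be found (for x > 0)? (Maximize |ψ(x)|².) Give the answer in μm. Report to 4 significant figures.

Set d/dx [|ψ(x)|²] = 0 and solve for x > 0.
Solving yields x = √(2)·a.
With a = 1.256, the value of x > 0 at which the probability density is greatest is 1.7763 μm.

x ≈ 1.776 μm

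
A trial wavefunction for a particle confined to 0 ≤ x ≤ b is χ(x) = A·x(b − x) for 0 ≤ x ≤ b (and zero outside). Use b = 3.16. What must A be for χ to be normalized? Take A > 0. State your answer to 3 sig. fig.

The normalization condition is ∫|χ|² dx = 1 from 0 to b.
Expanding the polynomial and integrating term by term, the integral (without the A² prefactor) comes out to b^5/30.
Setting this equal to 1 gives A² = 1/(b^5/30).
Plugging in b = 3.16 yields A = 0.3086.

A ≈ 0.309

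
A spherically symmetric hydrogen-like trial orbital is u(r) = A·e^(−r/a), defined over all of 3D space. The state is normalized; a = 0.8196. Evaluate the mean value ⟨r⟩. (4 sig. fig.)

⟨r⟩ ≈ 1.229

By definition ⟨r⟩ = ∫ r |u(r)|² 4πr² dr.
Using ∫₀^∞ rⁿ e^(−αr) dr = n!/αⁿ⁺¹, the ratio of the moment integral to the normalization integral gives ⟨r⟩ = 3·a/2.
With a = 0.8196, ⟨r⟩ = 1.2294.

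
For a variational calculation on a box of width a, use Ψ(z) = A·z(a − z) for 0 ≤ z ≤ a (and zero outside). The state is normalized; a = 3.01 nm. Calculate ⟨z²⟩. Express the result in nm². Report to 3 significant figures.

⟨z^2⟩ ≈ 2.59 nm^2

By definition ⟨z²⟩ = ∫ z^2 |Ψ(z)|² dz.
Expanding the polynomial and integrating term by term, since the A² factors cancel between numerator and denominator, ⟨z²⟩ = 2·a^2/7.
With a = 3.01, ⟨z^2⟩ = 2.589.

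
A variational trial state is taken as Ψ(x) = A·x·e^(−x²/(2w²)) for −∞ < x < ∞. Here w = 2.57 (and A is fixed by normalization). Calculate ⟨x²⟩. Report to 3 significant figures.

The expectation value is the |Ψ|²-weighted average of x^2: ∫ x^2|Ψ|² dx.
The ratio of the moment integral to the normalization integral gives ⟨x²⟩ = 3·w^2/2.
Putting w = 2.57 gives 9.907.

⟨x^2⟩ ≈ 9.91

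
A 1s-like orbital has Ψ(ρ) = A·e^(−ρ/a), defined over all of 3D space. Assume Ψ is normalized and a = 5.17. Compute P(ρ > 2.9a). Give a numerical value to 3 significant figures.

P = ∫ |Ψ|² 4πρ² dρ over ρ > 2.9a.
A² is fixed by ∫₀^∞ 4πρ²|Ψ|² dρ = 1, i.e. A² = (π·a^3)^(−1).
Substituting u = ρ/a, A², 4π and the length scale all cancel in the ratio: P = ∫_{2.9}^{∞} u^2·e^(-2·u) du / ∫_{0}^{∞} u^2·e^(-2·u) du.
Using ∫ u^2·e^(-2·u) du = -(2·u^2 + 2·u + 1)·e^(-2·u)/4, the numerator is 1181·e^(-29/5)/200 and the denominator is 1/4.
Taking the ratio yields P = 0.07151.

P ≈ 0.0715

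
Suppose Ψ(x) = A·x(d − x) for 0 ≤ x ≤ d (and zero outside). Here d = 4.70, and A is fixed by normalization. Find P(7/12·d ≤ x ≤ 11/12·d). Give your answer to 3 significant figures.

P ≈ 0.342

P = ∫_{7/12·d}^{11/12·d} |Ψ(x)|² dx.
With A² fixed by ∫|Ψ|² = 1, i.e. A² = (d^5/30)^(−1), substitute and integrate.
Let u = x/d; then A² and the length scale cancel, so P = ∫_{7/12}^{11/12} u^2·(1 - u)^2 du ÷ ∫_{0}^{1} u^2·(1 - u)^2 du.
An antiderivative of u^2·(1 - u)^2 is u^3·(6·u^2 - 15·u + 10)/30; evaluating from 7/12 to 11/12 gives ≈ 0.011384, while the full integral is 1/30.
Evaluating gives P = 0.3415.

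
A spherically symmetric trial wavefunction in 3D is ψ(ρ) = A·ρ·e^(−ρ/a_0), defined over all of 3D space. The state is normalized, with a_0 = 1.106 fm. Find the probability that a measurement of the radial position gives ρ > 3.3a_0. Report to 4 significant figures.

Integrate the radial probability density 4πρ²|ψ|² over ρ > 3.3a_0.
A² is fixed by ∫₀^∞ 4πρ²|ψ|² dρ = 1, i.e. A² = (3·π·a_0^5)^(−1).
Let u = ρ/a_0; then A², 4π and the length scale all cancel, so P = ∫_{3.3}^{∞} u^4·e^(-2·u) du ÷ ∫_{0}^{∞} u^4·e^(-2·u) du.
With ∫ u^4·e^(-2·u) du = -(u^4/2 + u^3 + 3·u^2/2 + 3·u/2 + 3/4)·e^(-2·u) + C, the region integral is ≈ 0.159528 and the full one is 3/4.
Taking the ratio yields P = 0.21270.

P ≈ 0.2127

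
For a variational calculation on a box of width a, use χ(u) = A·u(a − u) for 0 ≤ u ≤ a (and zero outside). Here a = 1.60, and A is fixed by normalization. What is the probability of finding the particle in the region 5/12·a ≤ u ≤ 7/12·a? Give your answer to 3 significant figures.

|χ|² is the probability density, so P = ∫_{5/12·a}^{7/12·a} |χ|² du.
The normalization integral ∫|χ|²du over the whole domain equals a^5/30·A², and A² cancels in the ratio.
Let t = u/a; then A² and the length scale cancel, so P = ∫_{5/12}^{7/12} t^2·(1 - t)^2 dt ÷ ∫_{0}^{1} t^2·(1 - t)^2 dt.
An antiderivative of t^2·(1 - t)^2 is t^3·(6·t^2 - 15·t + 10)/30; evaluating from 5/12 to 7/12 gives ≈ 0.010225, while the full integral is 1/30.
The result is P = 0.3068.

P ≈ 0.307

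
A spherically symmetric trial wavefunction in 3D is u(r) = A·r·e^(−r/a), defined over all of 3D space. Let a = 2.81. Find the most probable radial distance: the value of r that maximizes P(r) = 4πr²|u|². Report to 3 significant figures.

r ≈ 5.62

The maximum of P(r) = 4πr²|u|² occurs where its derivative vanishes.
This gives r = 2·a.
With a = 2.81, the most probable radial distance is 5.620.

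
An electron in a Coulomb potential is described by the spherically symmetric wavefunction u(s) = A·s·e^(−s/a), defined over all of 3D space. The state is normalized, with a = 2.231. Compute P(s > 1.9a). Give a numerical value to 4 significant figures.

Integrate the radial probability density 4πs²|u|² over s > 1.9a.
A² is fixed by ∫₀^∞ 4πs²|u|² ds = 1, i.e. A² = (3·π·a^5)^(−1).
In terms of t = s/a (A², 4π and the length scale all cancel between numerator and denominator), P = [∫_{1.9}^{∞} t^4·e^(-2·t) dt] / [∫_{0}^{∞} t^4·e^(-2·t) dt].
An antiderivative of t^4·e^(-2·t) is -(t^4/2 + t^3 + 3·t^2/2 + 3·t/2 + 3/4)·e^(-2·t); evaluating from 1.9 to ∞ gives ≈ 0.500883, while the full integral is 3/4.
This evaluates to P = 0.66784.

P ≈ 0.6678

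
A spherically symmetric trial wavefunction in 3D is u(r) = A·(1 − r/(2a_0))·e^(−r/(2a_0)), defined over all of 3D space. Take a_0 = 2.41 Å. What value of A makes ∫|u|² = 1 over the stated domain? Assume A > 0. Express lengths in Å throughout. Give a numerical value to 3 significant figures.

We need A² ∫|f|² 4πr² dr = 1, taking the integral from 0 to ∞.
In 3D with spherical symmetry the volume element is 4πr² dr.
Recall ∫₀^∞ r^m e^(−r/β) dr = m!·β^(m+1), carrying out the integral gives A² · 8·π·a_0^3.
Hence A² = 1/[8·π·a_0^3].
With a_0 = 2.41: A² = 0.002843 and A = 0.05332.

A ≈ 0.0533 Å^(-3/2)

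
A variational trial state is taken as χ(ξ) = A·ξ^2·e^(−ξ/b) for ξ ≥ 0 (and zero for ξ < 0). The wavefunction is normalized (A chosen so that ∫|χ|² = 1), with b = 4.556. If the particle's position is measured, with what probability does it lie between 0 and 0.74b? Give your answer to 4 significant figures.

P ≈ 0.01765

The probability is P = ∫ |χ|² dξ over [0, 0.74b].
With A² fixed by ∫|χ|² = 1, i.e. A² = (3·b^5/4)^(−1), substitute and integrate.
Substituting u = ξ/b, A² and the length scale cancel in the ratio: P = ∫_{0}^{0.74} u^4·e^(-2·u) du / ∫_{0}^{∞} u^4·e^(-2·u) du.
With ∫ u^4·e^(-2·u) du = -(u^4/2 + u^3 + 3·u^2/2 + 3·u/2 + 3/4)·e^(-2·u) + C, the region integral is ≈ 0.0132377 and the full one is 3/4.
Taking the ratio, P = 0.017650.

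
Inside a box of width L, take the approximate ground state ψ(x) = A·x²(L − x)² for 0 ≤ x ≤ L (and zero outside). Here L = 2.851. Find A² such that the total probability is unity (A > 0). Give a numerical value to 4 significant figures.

Require ∫ |ψ|² dx = 1 over the whole domain.
Expanding the polynomial and integrating term by term, carrying out the integral gives A² · L^9/630.
Setting this equal to 1 gives A² = 1/(L^9/630).
With L = 2.851: A² = 0.050625 and A = 0.22500.

A^2 ≈ 0.05063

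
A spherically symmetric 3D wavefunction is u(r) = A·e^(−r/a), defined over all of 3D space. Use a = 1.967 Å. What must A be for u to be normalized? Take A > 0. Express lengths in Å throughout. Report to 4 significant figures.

Require ∫ |u|² 4πr² dr = 1 over the whole domain.
In 3D with spherical symmetry the volume element is 4πr² dr.
∫|u|² 4πr² dr = A²·(π·a^3).
Plugging in a = 1.967 yields A = 0.20451.

A ≈ 0.2045 Å^(-3/2)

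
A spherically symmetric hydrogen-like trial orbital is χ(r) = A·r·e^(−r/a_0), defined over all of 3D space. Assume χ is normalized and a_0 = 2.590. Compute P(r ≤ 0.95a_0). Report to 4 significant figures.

P ≈ 0.04408

With dV = 4πr²dr, the probability is ∫|χ|² dV over r ≤ 0.95a_0.
The full normalization integral is A²·[3·π·a_0^5] = 1, fixing A².
In terms of u = r/a_0 (A², 4π and the length scale all cancel between numerator and denominator), P = [∫_{0}^{0.95} u^4·e^(-2·u) du] / [∫_{0}^{∞} u^4·e^(-2·u) du].
An antiderivative of u^4·e^(-2·u) is -(u^4/2 + u^3 + 3·u^2/2 + 3·u/2 + 3/4)·e^(-2·u); evaluating from 0 to 0.95 gives ≈ 0.0330611, while the full integral is 3/4.
The region integral divided by the full integral gives P = 0.044081.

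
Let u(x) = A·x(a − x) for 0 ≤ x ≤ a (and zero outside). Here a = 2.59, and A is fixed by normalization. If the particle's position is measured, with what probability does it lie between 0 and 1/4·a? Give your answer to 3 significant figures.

P ≈ 0.104

|u|² is the probability density, so P = ∫_{0}^{1/4·a} |u|² dx.
Since A² = 1/(a^5/30), this is the region integral divided by the full normalization integral.
Let t = x/a; then A² and the length scale cancel, so P = ∫_{0}^{1/4} t^2·(1 - t)^2 dt ÷ ∫_{0}^{1} t^2·(1 - t)^2 dt.
With ∫ t^2·(1 - t)^2 dt = t^3·(6·t^2 - 15·t + 10)/30 + C, the region integral is ≈ 0.0034505 and the full one is 1/30.
The result is P = 53/512.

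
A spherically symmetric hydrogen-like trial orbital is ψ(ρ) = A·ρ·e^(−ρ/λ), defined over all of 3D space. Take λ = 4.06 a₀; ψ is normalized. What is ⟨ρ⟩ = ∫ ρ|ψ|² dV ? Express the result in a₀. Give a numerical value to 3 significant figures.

By definition ⟨ρ⟩ = ∫ ρ |ψ(ρ)|² 4πρ² dρ.
With ∫₀^∞ ρ^5 e^(−αρ) dρ = 5!/α^6, the ratio of the moment integral to the normalization integral gives ⟨ρ⟩ = 5·λ/2.
Putting λ = 4.06 gives 10.15.

⟨ρ⟩ ≈ 10.2 a₀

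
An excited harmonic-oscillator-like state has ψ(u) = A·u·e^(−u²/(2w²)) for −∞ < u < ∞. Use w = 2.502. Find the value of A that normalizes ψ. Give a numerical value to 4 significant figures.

Require ∫ |ψ|² du = 1 over the whole domain.
The integral (without the A² prefactor) comes out to √(π)·w^3/2.
With w = 2.502: A² = 0.072043 and A = 0.26841.

A ≈ 0.2684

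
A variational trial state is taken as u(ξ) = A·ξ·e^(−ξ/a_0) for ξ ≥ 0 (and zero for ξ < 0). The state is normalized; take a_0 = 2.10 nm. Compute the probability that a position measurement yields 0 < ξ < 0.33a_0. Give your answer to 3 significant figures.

P ≈ 0.0295

The probability is P = ∫ |u|² dξ over [0, 0.33a_0].
With A² fixed by ∫|u|² = 1, i.e. A² = (a_0^3/4)^(−1), substitute and integrate.
Let t = ξ/a_0; then A² and the length scale cancel, so P = ∫_{0}^{0.33} t^2·e^(-2·t) dt ÷ ∫_{0}^{∞} t^2·e^(-2·t) dt.
An antiderivative of t^2·e^(-2·t) is -(2·t^2 + 2·t + 1)·e^(-2·t)/4; evaluating from 0 to 0.33 gives ≈ 0.0073641, while the full integral is 1/4.
This works out to P = 0.02946.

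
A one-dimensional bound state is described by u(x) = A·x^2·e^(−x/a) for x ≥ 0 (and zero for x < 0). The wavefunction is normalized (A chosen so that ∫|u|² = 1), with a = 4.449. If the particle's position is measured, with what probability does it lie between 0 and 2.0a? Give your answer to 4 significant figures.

P ≈ 0.3712

P = ∫_{0}^{2.0a} |u(x)|² dx.
Since A² = 1/(3·a^5/4), this is the region integral divided by the full normalization integral.
In terms of t = x/a (A² and the length scale cancel between numerator and denominator), P = [∫_{0}^{2.0} t^4·e^(-2·t) dt] / [∫_{0}^{∞} t^4·e^(-2·t) dt].
An antiderivative of t^4·e^(-2·t) is -(t^4/2 + t^3 + 3·t^2/2 + 3·t/2 + 3/4)·e^(-2·t); evaluating from 0 to 2.0 gives 3/4 - 103·e^(-4)/4, while the full integral is 3/4.
Evaluating gives P = 0.37116.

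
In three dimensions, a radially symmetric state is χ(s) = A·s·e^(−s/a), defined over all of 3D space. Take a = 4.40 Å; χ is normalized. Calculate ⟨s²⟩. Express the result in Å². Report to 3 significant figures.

⟨s²⟩ = ∫ s^2 |χ|² 4πs² ds over the full domain.
Using ∫₀^∞ sⁿ e^(−αs) ds = n!/αⁿ⁺¹, evaluating both integrals, ⟨s²⟩ = 15·a^2/2.
Putting a = 4.40 gives 145.2.

⟨s^2⟩ ≈ 145 Å^2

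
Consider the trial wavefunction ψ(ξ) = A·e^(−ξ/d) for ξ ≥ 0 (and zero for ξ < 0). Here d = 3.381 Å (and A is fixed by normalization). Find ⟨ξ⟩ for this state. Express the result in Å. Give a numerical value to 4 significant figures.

The expectation value is the |ψ|²-weighted average of ξ: ∫ ξ|ψ|² dξ.
Using ∫₀^∞ ξⁿ e^(−αξ) dξ = n!/αⁿ⁺¹, the ratio of the moment integral to the normalization integral gives ⟨ξ⟩ = d/2.
Putting d = 3.381 gives 1.6905.

⟨ξ⟩ ≈ 1.691 Å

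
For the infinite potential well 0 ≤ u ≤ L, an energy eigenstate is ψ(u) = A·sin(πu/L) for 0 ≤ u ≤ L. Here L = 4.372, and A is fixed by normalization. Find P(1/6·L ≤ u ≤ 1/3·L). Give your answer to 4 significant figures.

|ψ|² is the probability density, so P = ∫_{1/6·L}^{1/3·L} |ψ|² du.
Since A² = 1/(L/2), this is the region integral divided by the full normalization integral.
Let t = u/L; then A² and the length scale cancel, so P = ∫_{1/6}^{1/3} sin(π·t)^2 dt ÷ ∫_{0}^{1} sin(π·t)^2 dt.
Using ∫ sin(π·t)^2 dt = t/2 - sin(2·π·t)/(4·π), the numerator is 1/12 and the denominator is 1/2.
This works out to P = 1/6.

P ≈ 0.1667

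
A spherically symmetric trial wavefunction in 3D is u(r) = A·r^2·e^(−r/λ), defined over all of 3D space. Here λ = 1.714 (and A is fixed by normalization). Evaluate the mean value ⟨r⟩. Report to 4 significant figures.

⟨r⟩ ≈ 5.999

The expectation value is the |u|²-weighted average of r: ∫ r|u|² 4πr² dr.
Since the A² factors cancel between numerator and denominator, ⟨r⟩ = 7·λ/2.
With λ = 1.714, ⟨r⟩ = 5.9990.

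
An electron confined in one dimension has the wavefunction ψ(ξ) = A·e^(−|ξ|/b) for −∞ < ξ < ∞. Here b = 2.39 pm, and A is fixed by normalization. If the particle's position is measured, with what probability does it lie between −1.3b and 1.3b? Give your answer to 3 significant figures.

P ≈ 0.926

|ψ|² is the probability density, so P = ∫_{−1.3b}^{1.3b} |ψ|² dξ.
The normalization integral ∫|ψ|²dξ over the whole domain equals b·A², and A² cancels in the ratio.
Both integrals are even about ξ = 0, so only the ξ ≥ 0 halves are needed (the factors of 2 cancel). In terms of u = ξ/b (A² and the length scale cancel between numerator and denominator), P = [∫_{0}^{1.3} e^(-2·u) du] / [∫_{0}^{∞} e^(-2·u) du].
Using ∫ e^(-2·u) du = -e^(-2·u)/2, the numerator is 1/2 - e^(-13/5)/2 and the denominator is 1/2.
The result is P = 0.9257.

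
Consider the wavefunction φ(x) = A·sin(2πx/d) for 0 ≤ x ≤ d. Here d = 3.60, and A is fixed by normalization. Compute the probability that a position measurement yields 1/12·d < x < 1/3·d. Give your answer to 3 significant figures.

P ≈ 0.388

P = ∫_{1/12·d}^{1/3·d} |φ(x)|² dx.
Since A² = 1/(d/2), this is the region integral divided by the full normalization integral.
Substituting u = x/d, A² and the length scale cancel in the ratio: P = ∫_{1/12}^{1/3} sin(2·π·u)^2 du / ∫_{0}^{1} sin(2·π·u)^2 du.
An antiderivative of sin(2·π·u)^2 is u/2 - sin(4·π·u)/(8·π); evaluating from 1/12 to 1/3 gives √(3)/(8·π) + 1/8, while the full integral is 1/2.
Evaluating gives P = (√(3) + π)/(4·π).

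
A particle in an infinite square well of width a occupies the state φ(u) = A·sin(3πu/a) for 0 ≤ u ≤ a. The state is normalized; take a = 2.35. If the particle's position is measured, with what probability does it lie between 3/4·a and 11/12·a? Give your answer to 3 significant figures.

P = ∫_{3/4·a}^{11/12·a} |φ(u)|² du.
With A² fixed by ∫|φ|² = 1, i.e. A² = (a/2)^(−1), substitute and integrate.
In terms of t = u/a (A² and the length scale cancel between numerator and denominator), P = [∫_{3/4}^{11/12} sin(3·π·t)^2 dt] / [∫_{0}^{1} sin(3·π·t)^2 dt].
With ∫ sin(3·π·t)^2 dt = t/2 - sin(6·π·t)/(12·π) + C, the region integral is 1/(6·π) + 1/12 and the full one is 1/2.
The result is P = (2 + π)/(6·π).

P ≈ 0.273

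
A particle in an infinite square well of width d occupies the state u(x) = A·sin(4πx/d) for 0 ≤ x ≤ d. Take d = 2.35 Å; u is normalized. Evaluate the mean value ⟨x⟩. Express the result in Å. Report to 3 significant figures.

⟨x⟩ ≈ 1.18 Å

⟨x⟩ = ∫ x |u|² dx over the full domain.
The ratio of the moment integral to the normalization integral gives ⟨x⟩ = d/2.
With d = 2.35, ⟨x⟩ = 1.175.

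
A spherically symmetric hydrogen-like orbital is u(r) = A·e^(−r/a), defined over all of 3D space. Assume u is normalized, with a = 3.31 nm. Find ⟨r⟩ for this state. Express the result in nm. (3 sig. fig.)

⟨r⟩ ≈ 4.97 nm

The expectation value is the |u|²-weighted average of r: ∫ r|u|² 4πr² dr.
With ∫₀^∞ r^3 e^(−αr) dr = 3!/α^4, the ratio of the moment integral to the normalization integral gives ⟨r⟩ = 3·a/2.
Putting a = 3.31 gives 4.965.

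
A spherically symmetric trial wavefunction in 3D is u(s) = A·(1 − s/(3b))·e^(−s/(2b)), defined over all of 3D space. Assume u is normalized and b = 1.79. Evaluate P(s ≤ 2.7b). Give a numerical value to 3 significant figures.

P ≈ 0.352

With dV = 4πs²ds, the probability is ∫|u|² dV over s ≤ 2.7b.
The full normalization integral is A²·[8·π·b^3/3] = 1, fixing A².
Let t = s/b; then A², 4π and the length scale all cancel, so P = ∫_{0}^{2.7} t^2·(1 - t/3)^2·e^(-t) dt ÷ ∫_{0}^{∞} t^2·(1 - t/3)^2·e^(-t) dt.
Using ∫ t^2·(1 - t/3)^2·e^(-t) dt = (-t^4 + 2·t^3 - 3·t^2 - 6·t - 6)·e^(-t)/9, the numerator is ≈ 0.23470 and the denominator is 2/3.
This evaluates to P = 0.3520.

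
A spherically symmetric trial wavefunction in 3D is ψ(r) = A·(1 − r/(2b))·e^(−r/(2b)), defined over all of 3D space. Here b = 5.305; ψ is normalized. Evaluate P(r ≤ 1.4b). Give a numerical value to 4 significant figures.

P ≈ 0.04809

P = ∫ |ψ|² 4πr² dr over r ≤ 1.4b.
Normalization gives A² = 1/(8·π·b^3).
Substituting u = r/b, A², 4π and the length scale all cancel in the ratio: P = ∫_{0}^{1.4} u^2·(1 - u/2)^2·e^(-u) du / ∫_{0}^{∞} u^2·(1 - u/2)^2·e^(-u) du.
An antiderivative of u^2·(1 - u/2)^2·e^(-u) is -(u^4/4 + u^2 + 2·u + 2)·e^(-u); evaluating from 0 to 1.4 gives ≈ 0.0961728, while the full integral is 2.
Taking the ratio yields P = 0.048086.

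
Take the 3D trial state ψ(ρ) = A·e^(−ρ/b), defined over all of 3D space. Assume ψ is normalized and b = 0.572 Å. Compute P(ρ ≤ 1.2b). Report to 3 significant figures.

P ≈ 0.430

Integrate the radial probability density 4πρ²|ψ|² over ρ ≤ 1.2b.
Normalization gives A² = 1/(π·b^3).
Let u = ρ/b; then A², 4π and the length scale all cancel, so P = ∫_{0}^{1.2} u^2·e^(-2·u) du ÷ ∫_{0}^{∞} u^2·e^(-2·u) du.
An antiderivative of u^2·e^(-2·u) is -(2·u^2 + 2·u + 1)·e^(-2·u)/4; evaluating from 0 to 1.2 gives 1/4 - 157·e^(-12/5)/100, while the full integral is 1/4.
The region integral divided by the full integral gives P = 0.4303.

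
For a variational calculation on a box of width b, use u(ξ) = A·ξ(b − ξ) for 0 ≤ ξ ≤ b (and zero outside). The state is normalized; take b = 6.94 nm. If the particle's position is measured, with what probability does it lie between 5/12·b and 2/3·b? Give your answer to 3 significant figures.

P = ∫_{5/12·b}^{2/3·b} |u(ξ)|² dξ.
The normalization integral ∫|u|²dξ over the whole domain equals b^5/30·A², and A² cancels in the ratio.
Substituting t = ξ/b, A² and the length scale cancel in the ratio: P = ∫_{5/12}^{2/3} t^2·(1 - t)^2 dt / ∫_{0}^{1} t^2·(1 - t)^2 dt.
With ∫ t^2·(1 - t)^2 dt = t^3·(6·t^2 - 15·t + 10)/30 + C, the region integral is ≈ 0.014783 and the full one is 1/30.
Evaluating gives P = 0.4435.

P ≈ 0.444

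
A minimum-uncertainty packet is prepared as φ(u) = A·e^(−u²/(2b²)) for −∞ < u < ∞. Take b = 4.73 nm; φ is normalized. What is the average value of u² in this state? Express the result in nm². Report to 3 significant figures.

⟨u^2⟩ ≈ 11.2 nm^2

The expectation value is the |φ|²-weighted average of u^2: ∫ u^2|φ|² du.
With ∫_{−∞}^{∞} u^(2m) e^(−αu²) du = (2m−1)!!·√π / (2^m α^(m+1/2)), evaluating both integrals, ⟨u²⟩ = b^2/2.
Putting b = 4.73 gives 11.19.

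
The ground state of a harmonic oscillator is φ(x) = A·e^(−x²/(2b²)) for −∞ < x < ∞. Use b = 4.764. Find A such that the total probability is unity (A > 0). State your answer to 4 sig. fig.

Require ∫ |φ|² dx = 1 over the whole domain.
Carrying out the integral gives A² · √(π)·b.
Hence A² = 1/[√(π)·b].
With b = 4.764: A² = 0.11843 and A = 0.34413.

A ≈ 0.3441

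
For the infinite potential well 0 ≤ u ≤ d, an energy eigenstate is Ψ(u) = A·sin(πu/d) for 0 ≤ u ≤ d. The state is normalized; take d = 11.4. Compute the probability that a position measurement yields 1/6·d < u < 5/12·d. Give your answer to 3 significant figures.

P ≈ 0.308

P = ∫_{1/6·d}^{5/12·d} |Ψ(u)|² du.
Since A² = 1/(d/2), this is the region integral divided by the full normalization integral.
Let t = u/d; then A² and the length scale cancel, so P = ∫_{1/6}^{5/12} sin(π·t)^2 dt ÷ ∫_{0}^{1} sin(π·t)^2 dt.
An antiderivative of sin(π·t)^2 is t/2 - sin(2·π·t)/(4·π); evaluating from 1/6 to 5/12 gives -1/(8·π) + √(3)/(8·π) + 1/8, while the full integral is 1/2.
Taking the ratio, P = (-1 + √(3) + π)/(4·π).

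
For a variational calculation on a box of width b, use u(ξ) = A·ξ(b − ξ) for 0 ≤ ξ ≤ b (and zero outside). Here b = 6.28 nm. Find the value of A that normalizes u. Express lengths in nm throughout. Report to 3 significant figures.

A ≈ 0.0554 nm^(-5/2)

We need A² ∫|f|² dξ = 1, taking the integral from 0 to b.
Carrying out the integral gives A² · b^5/30.
Plugging in b = 6.28 yields A = 0.05542.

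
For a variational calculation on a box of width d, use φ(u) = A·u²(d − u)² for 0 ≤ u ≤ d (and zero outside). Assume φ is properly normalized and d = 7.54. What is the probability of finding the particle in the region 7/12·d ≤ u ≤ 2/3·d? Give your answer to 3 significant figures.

P ≈ 0.157

|φ|² is the probability density, so P = ∫_{7/12·d}^{2/3·d} |φ|² du.
Since A² = 1/(d^9/630), this is the region integral divided by the full normalization integral.
Substituting t = u/d, A² and the length scale cancel in the ratio: P = ∫_{7/12}^{2/3} t^4·(1 - t)^4 dt / ∫_{0}^{1} t^4·(1 - t)^4 dt.
With ∫ t^4·(1 - t)^4 dt = t^5·(70·t^4 - 315·t^3 + 540·t^2 - 420·t + 126)/630 + C, the region integral is ≈ 0.00024997 and the full one is 1/630.
Taking the ratio, P = 0.1575.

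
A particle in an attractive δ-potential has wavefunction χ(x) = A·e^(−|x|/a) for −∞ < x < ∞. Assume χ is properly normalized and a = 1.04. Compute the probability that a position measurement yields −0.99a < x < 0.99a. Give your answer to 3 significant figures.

P ≈ 0.862

|χ|² is the probability density, so P = ∫_{−0.99a}^{0.99a} |χ|² dx.
With A² fixed by ∫|χ|² = 1, i.e. A² = (a)^(−1), substitute and integrate.
By symmetry take twice the x ≥ 0 contribution in numerator and denominator; the 2's cancel. Let u = x/a; then A² and the length scale cancel, so P = ∫_{0}^{0.99} e^(-2·u) du ÷ ∫_{0}^{∞} e^(-2·u) du.
With ∫ e^(-2·u) du = -e^(-2·u)/2 + C, the region integral is 1/2 - e^(-99/50)/2 and the full one is 1/2.
The result is P = 0.8619.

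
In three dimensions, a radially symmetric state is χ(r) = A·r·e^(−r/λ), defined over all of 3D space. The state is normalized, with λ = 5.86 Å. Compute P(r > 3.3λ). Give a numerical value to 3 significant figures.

Integrate the radial probability density 4πr²|χ|² over r > 3.3λ.
Normalization gives A² = 1/(3·π·λ^5).
In terms of u = r/λ (A², 4π and the length scale all cancel between numerator and denominator), P = [∫_{3.3}^{∞} u^4·e^(-2·u) du] / [∫_{0}^{∞} u^4·e^(-2·u) du].
An antiderivative of u^4·e^(-2·u) is -(u^4/2 + u^3 + 3·u^2/2 + 3·u/2 + 3/4)·e^(-2·u); evaluating from 3.3 to ∞ gives ≈ 0.15953, while the full integral is 3/4.
This evaluates to P = 0.2127.

P ≈ 0.213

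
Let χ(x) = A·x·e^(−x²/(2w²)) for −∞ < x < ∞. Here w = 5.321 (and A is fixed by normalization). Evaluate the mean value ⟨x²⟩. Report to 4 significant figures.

⟨x^2⟩ ≈ 42.47

The expectation value is the |χ|²-weighted average of x^2: ∫ x^2|χ|² dx.
The ratio of the moment integral to the normalization integral gives ⟨x²⟩ = 3·w^2/2.
Putting w = 5.321 gives 42.470.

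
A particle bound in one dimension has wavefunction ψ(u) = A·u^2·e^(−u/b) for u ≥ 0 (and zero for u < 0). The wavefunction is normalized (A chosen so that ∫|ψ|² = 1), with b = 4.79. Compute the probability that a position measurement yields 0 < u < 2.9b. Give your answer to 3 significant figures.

The probability is P = ∫ |ψ|² du over [0, 2.9b].
Since A² = 1/(3·b^5/4), this is the region integral divided by the full normalization integral.
In terms of t = u/b (A² and the length scale cancel between numerator and denominator), P = [∫_{0}^{2.9} t^4·e^(-2·t) dt] / [∫_{0}^{∞} t^4·e^(-2·t) dt].
Using ∫ t^4·e^(-2·t) dt = -(t^4/2 + t^3 + 3·t^2/2 + 3·t/2 + 3/4)·e^(-2·t), the numerator is ≈ 0.51546 and the denominator is 3/4.
This works out to P = 0.6873.

P ≈ 0.687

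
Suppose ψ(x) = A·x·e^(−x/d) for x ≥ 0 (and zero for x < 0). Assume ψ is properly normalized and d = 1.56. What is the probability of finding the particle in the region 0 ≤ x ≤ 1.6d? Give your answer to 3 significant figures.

The probability is P = ∫ |ψ|² dx over [0, 1.6d].
Since A² = 1/(d^3/4), this is the region integral divided by the full normalization integral.
In terms of u = x/d (A² and the length scale cancel between numerator and denominator), P = [∫_{0}^{1.6} u^2·e^(-2·u) du] / [∫_{0}^{∞} u^2·e^(-2·u) du].
Using ∫ u^2·e^(-2·u) du = -(2·u^2 + 2·u + 1)·e^(-2·u)/4, the numerator is 1/4 - 233·e^(-16/5)/100 and the denominator is 1/4.
Evaluating gives P = 0.6201.

P ≈ 0.620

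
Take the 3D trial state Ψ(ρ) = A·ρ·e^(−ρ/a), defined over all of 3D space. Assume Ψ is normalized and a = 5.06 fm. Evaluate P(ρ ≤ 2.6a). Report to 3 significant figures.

P ≈ 0.594

Integrate the radial probability density 4πρ²|Ψ|² over ρ ≤ 2.6a.
The full normalization integral is A²·[3·π·a^5] = 1, fixing A².
In terms of u = ρ/a (A², 4π and the length scale all cancel between numerator and denominator), P = [∫_{0}^{2.6} u^4·e^(-2·u) du] / [∫_{0}^{∞} u^4·e^(-2·u) du].
An antiderivative of u^4·e^(-2·u) is -(u^4/2 + u^3 + 3·u^2/2 + 3·u/2 + 3/4)·e^(-2·u); evaluating from 0 to 2.6 gives ≈ 0.44540, while the full integral is 3/4.
Taking the ratio yields P = 0.5939.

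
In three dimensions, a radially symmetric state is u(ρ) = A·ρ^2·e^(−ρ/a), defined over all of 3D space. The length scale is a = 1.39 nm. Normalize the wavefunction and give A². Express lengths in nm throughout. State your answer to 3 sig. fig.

A^2 ≈ 0.00141 nm^(-7)

Require ∫ |u|² 4πρ² dρ = 1 over the whole domain.
(Spherical symmetry: dV = 4πρ² dρ.)
The integral (without the A² prefactor) comes out to 45·π·a^7/2.
So A² = (45·π·a^7/2)^(−1).
Plugging in a = 1.39 yields A = 0.03756.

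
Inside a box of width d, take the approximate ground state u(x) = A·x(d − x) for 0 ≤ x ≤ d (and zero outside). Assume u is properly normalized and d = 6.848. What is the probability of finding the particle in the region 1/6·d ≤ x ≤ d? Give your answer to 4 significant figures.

P ≈ 0.9645

|u|² is the probability density, so P = ∫_{1/6·d}^{d} |u|² dx.
Since A² = 1/(d^5/30), this is the region integral divided by the full normalization integral.
Let t = x/d; then A² and the length scale cancel, so P = ∫_{1/6}^{1} t^2·(1 - t)^2 dt ÷ ∫_{0}^{1} t^2·(1 - t)^2 dt.
Using ∫ t^2·(1 - t)^2 dt = t^3·(6·t^2 - 15·t + 10)/30, the numerator is 125/3888 and the denominator is 1/30.
Evaluating gives P = 625/648.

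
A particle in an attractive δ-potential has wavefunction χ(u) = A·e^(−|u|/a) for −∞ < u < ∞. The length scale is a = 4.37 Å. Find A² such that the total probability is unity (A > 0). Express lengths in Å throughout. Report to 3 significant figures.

A^2 ≈ 0.229 Å^(-1)

Normalization requires ∫|χ|² du = 1, integrated from −∞ to ∞.
∫|χ|² du = A²·(a).
Setting this equal to 1 gives A² = 1/(a).
Plugging in a = 4.37 yields A = 0.4784.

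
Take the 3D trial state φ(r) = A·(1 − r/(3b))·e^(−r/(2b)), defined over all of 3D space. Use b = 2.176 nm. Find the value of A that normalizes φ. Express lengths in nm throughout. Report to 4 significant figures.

Require ∫ |φ|² 4πr² dr = 1 over the whole domain.
(Spherical symmetry: dV = 4πr² dr.)
Recall ∫₀^∞ r^m e^(−r/β) dr = m!·β^(m+1), the integral (without the A² prefactor) comes out to 8·π·b^3/3.
Hence A² = 1/[8·π·b^3/3].
Plugging in b = 2.176 yields A = 0.10763.

A ≈ 0.1076 nm^(-3/2)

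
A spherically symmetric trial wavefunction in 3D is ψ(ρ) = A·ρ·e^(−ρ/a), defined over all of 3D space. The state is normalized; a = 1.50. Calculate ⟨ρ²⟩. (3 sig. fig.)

By definition ⟨ρ²⟩ = ∫ ρ^2 |ψ(ρ)|² 4πρ² dρ.
Since the A² factors cancel between numerator and denominator, ⟨ρ²⟩ = 15·a^2/2.
With a = 1.50, ⟨ρ^2⟩ = 16.88.

⟨ρ^2⟩ ≈ 16.9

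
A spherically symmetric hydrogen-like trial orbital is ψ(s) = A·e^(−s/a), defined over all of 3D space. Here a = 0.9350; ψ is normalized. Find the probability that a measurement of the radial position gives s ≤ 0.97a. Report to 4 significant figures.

P = ∫ |ψ|² 4πs² ds over s ≤ 0.97a.
The full normalization integral is A²·[π·a^3] = 1, fixing A².
Let u = s/a; then A², 4π and the length scale all cancel, so P = ∫_{0}^{0.97} u^2·e^(-2·u) du ÷ ∫_{0}^{∞} u^2·e^(-2·u) du.
Using ∫ u^2·e^(-2·u) du = -(2·u^2 + 2·u + 1)·e^(-2·u)/4, the numerator is ≈ 0.0767721 and the denominator is 1/4.
The region integral divided by the full integral gives P = 0.30709.

P ≈ 0.3071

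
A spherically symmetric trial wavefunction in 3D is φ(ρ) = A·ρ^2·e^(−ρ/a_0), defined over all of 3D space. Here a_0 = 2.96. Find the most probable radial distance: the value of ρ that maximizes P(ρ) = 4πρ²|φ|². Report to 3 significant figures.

ρ ≈ 8.88

Differentiate P(ρ) = 4πρ²|φ|² with respect to ρ and set to zero.
Solving yields ρ = 3·a_0.
With a_0 = 2.96, the most probable radial distance is 8.880.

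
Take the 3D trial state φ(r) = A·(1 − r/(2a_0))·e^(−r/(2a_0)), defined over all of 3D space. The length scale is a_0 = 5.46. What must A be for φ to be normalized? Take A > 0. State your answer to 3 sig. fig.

A ≈ 0.0156

Normalization requires ∫|φ|² 4πr² dr = 1, integrated from 0 to ∞.
With ∫₀^∞ r^4 e^(−αr) dr = 4!/α^5, with φ = A·(1 − r/(2a_0))·e^(−r/(2a_0)), the integral evaluates to A²·[8·π·a_0^3].
Hence A² = 1/[8·π·a_0^3].
Plugging in a_0 = 5.46 yields A = 0.01563.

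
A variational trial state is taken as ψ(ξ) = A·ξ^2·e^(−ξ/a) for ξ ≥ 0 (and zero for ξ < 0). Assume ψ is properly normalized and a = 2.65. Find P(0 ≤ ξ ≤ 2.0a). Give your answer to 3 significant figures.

P ≈ 0.371

|ψ|² is the probability density, so P = ∫_{0}^{2.0a} |ψ|² dξ.
With A² fixed by ∫|ψ|² = 1, i.e. A² = (3·a^5/4)^(−1), substitute and integrate.
Substituting u = ξ/a, A² and the length scale cancel in the ratio: P = ∫_{0}^{2.0} u^4·e^(-2·u) du / ∫_{0}^{∞} u^4·e^(-2·u) du.
With ∫ u^4·e^(-2·u) du = -(u^4/2 + u^3 + 3·u^2/2 + 3·u/2 + 3/4)·e^(-2·u) + C, the region integral is 3/4 - 103·e^(-4)/4 and the full one is 3/4.
This works out to P = 0.3712.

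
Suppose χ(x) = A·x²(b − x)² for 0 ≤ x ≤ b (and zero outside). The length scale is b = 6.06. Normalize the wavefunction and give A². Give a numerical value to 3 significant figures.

A^2 ≈ 0.0000572

The normalization condition is ∫|χ|² dx = 1 from 0 to b.
Expanding the polynomial and integrating term by term, with χ = A·x²(b − x)², the integral evaluates to A²·[b^9/630].
Hence A² = 1/[b^9/630].
With b = 6.06: A² = 0.00005716 and A = 0.007560.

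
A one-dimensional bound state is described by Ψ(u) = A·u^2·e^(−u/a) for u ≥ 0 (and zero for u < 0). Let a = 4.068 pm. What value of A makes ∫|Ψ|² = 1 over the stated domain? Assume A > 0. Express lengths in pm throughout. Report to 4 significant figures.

Normalization requires ∫|Ψ|² du = 1, integrated from 0 to ∞.
Using ∫₀^∞ uⁿ e^(−αu) du = n!/αⁿ⁺¹, the integral (without the A² prefactor) comes out to 3·a^5/4.
Plugging in a = 4.068 yields A = 0.034595.

A ≈ 0.03460 pm^(-5/2)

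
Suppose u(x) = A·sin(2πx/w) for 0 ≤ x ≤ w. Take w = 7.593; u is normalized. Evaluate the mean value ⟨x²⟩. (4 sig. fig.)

⟨x^2⟩ ≈ 18.49

By definition ⟨x²⟩ = ∫ x^2 |u(x)|² dx.
The ratio of the moment integral to the normalization integral gives ⟨x²⟩ = -w^2/(8·π^2) + w^2/3.
Putting w = 7.593 gives 18.488.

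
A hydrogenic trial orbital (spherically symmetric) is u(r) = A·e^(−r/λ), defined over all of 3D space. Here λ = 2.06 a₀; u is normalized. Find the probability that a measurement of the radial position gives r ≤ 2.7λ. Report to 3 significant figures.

P ≈ 0.905

With dV = 4πr²dr, the probability is ∫|u|² dV over r ≤ 2.7λ.
Normalization gives A² = 1/(π·λ^3).
Substituting t = r/λ, A², 4π and the length scale all cancel in the ratio: P = ∫_{0}^{2.7} t^2·e^(-2·t) dt / ∫_{0}^{∞} t^2·e^(-2·t) dt.
An antiderivative of t^2·e^(-2·t) is -(2·t^2 + 2·t + 1)·e^(-2·t)/4; evaluating from 0 to 2.7 gives 1/4 - 1049·e^(-27/5)/200, while the full integral is 1/4.
This evaluates to P = 0.9052.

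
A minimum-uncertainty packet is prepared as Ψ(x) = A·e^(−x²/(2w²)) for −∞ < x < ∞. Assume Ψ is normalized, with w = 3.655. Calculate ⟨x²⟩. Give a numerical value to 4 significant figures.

By definition ⟨x²⟩ = ∫ x^2 |Ψ(x)|² dx.
Since the A² factors cancel between numerator and denominator, ⟨x²⟩ = w^2/2.
With w = 3.655, ⟨x^2⟩ = 6.6795.

⟨x^2⟩ ≈ 6.680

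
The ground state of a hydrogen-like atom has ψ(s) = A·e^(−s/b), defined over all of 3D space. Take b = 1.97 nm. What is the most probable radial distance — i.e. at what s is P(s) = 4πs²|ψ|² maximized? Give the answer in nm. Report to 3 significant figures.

s ≈ 1.97 nm

The maximum of P(s) = 4πs²|ψ|² occurs where its derivative vanishes.
Solving yields s = b.
With b = 1.97, the most probable radial distance is 1.970 nm.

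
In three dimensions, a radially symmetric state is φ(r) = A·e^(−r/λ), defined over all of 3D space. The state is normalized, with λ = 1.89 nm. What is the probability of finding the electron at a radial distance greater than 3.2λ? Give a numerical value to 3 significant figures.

Integrate the radial probability density 4πr²|φ|² over r > 3.2λ.
Normalization gives A² = 1/(π·λ^3).
Substituting u = r/λ, A², 4π and the length scale all cancel in the ratio: P = ∫_{3.2}^{∞} u^2·e^(-2·u) du / ∫_{0}^{∞} u^2·e^(-2·u) du.
An antiderivative of u^2·e^(-2·u) is -(2·u^2 + 2·u + 1)·e^(-2·u)/4; evaluating from 3.2 to ∞ gives 697·e^(-32/5)/100, while the full integral is 1/4.
This evaluates to P = 0.04632.

P ≈ 0.0463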